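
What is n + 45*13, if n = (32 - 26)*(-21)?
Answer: 459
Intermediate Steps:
n = -126 (n = 6*(-21) = -126)
n + 45*13 = -126 + 45*13 = -126 + 585 = 459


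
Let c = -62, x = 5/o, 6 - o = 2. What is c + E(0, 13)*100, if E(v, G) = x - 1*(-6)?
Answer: 663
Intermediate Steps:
o = 4 (o = 6 - 1*2 = 6 - 2 = 4)
x = 5/4 ≈ 1.2500
E(v, G) = 29/4 (E(v, G) = 5/4 - 1*(-6) = 5/4 + 6 = 29/4)
c + E(0, 13)*100 = -62 + (29/4)*100 = -62 + 725 = 663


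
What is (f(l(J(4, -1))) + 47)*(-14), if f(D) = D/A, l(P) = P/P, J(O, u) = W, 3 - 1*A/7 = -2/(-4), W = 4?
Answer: -3294/5 ≈ -658.80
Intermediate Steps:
A = 35/2 (A = 21 - (-14)/(-4) = 21 - (-14)*(-1)/4 = 21 - 7*½ = 21 - 7/2 = 35/2 ≈ 17.500)
J(O, u) = 4
l(P) = 1
f(D) = 2*D/35 (f(D) = D/(35/2) = D*(2/35) = 2*D/35)
(f(l(J(4, -1))) + 47)*(-14) = ((2/35)*1 + 47)*(-14) = (2/35 + 47)*(-14) = (1647/35)*(-14) = -3294/5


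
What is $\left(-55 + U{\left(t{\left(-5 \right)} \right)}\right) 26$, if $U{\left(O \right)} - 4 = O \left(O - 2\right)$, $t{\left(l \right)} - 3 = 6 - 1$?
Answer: $-78$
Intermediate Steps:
$t{\left(l \right)} = 8$ ($t{\left(l \right)} = 3 + \left(6 - 1\right) = 3 + 5 = 8$)
$U{\left(O \right)} = 4 + O \left(-2 + O\right)$ ($U{\left(O \right)} = 4 + O \left(O - 2\right) = 4 + O \left(-2 + O\right)$)
$\left(-55 + U{\left(t{\left(-5 \right)} \right)}\right) 26 = \left(-55 + \left(4 + 8^{2} - 16\right)\right) 26 = \left(-55 + \left(4 + 64 - 16\right)\right) 26 = \left(-55 + 52\right) 26 = \left(-3\right) 26 = -78$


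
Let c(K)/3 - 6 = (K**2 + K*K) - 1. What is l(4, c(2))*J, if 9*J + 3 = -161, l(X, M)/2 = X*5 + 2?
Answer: -7216/9 ≈ -801.78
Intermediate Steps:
c(K) = 15 + 6*K**2 (c(K) = 18 + 3*((K**2 + K*K) - 1) = 18 + 3*((K**2 + K**2) - 1) = 18 + 3*(2*K**2 - 1) = 18 + 3*(-1 + 2*K**2) = 18 + (-3 + 6*K**2) = 15 + 6*K**2)
l(X, M) = 4 + 10*X (l(X, M) = 2*(X*5 + 2) = 2*(5*X + 2) = 2*(2 + 5*X) = 4 + 10*X)
J = -164/9 (J = -1/3 + (1/9)*(-161) = -1/3 - 161/9 = -164/9 ≈ -18.222)
l(4, c(2))*J = (4 + 10*4)*(-164/9) = (4 + 40)*(-164/9) = 44*(-164/9) = -7216/9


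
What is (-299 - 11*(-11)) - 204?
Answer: -382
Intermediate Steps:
(-299 - 11*(-11)) - 204 = (-299 + 121) - 204 = -178 - 204 = -382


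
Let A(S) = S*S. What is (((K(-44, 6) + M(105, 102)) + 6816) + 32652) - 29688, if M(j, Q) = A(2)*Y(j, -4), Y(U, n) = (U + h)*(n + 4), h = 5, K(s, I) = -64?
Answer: 9716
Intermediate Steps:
A(S) = S²
Y(U, n) = (4 + n)*(5 + U) (Y(U, n) = (U + 5)*(n + 4) = (5 + U)*(4 + n) = (4 + n)*(5 + U))
M(j, Q) = 0 (M(j, Q) = 2²*(20 + 4*j + 5*(-4) + j*(-4)) = 4*(20 + 4*j - 20 - 4*j) = 4*0 = 0)
(((K(-44, 6) + M(105, 102)) + 6816) + 32652) - 29688 = (((-64 + 0) + 6816) + 32652) - 29688 = ((-64 + 6816) + 32652) - 29688 = (6752 + 32652) - 29688 = 39404 - 29688 = 9716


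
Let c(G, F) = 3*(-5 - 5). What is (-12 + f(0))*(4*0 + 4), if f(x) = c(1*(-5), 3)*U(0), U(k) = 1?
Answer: -168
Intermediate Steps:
c(G, F) = -30 (c(G, F) = 3*(-10) = -30)
f(x) = -30 (f(x) = -30*1 = -30)
(-12 + f(0))*(4*0 + 4) = (-12 - 30)*(4*0 + 4) = -42*(0 + 4) = -42*4 = -168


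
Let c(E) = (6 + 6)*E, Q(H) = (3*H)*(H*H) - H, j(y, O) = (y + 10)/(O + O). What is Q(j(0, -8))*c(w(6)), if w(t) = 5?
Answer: -825/128 ≈ -6.4453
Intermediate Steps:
j(y, O) = (10 + y)/(2*O) (j(y, O) = (10 + y)/((2*O)) = (10 + y)*(1/(2*O)) = (10 + y)/(2*O))
Q(H) = -H + 3*H³ (Q(H) = (3*H)*H² - H = 3*H³ - H = -H + 3*H³)
c(E) = 12*E
Q(j(0, -8))*c(w(6)) = (-(10 + 0)/(2*(-8)) + 3*((½)*(10 + 0)/(-8))³)*(12*5) = (-(-1)*10/(2*8) + 3*((½)*(-⅛)*10)³)*60 = (-1*(-5/8) + 3*(-5/8)³)*60 = (5/8 + 3*(-125/512))*60 = (5/8 - 375/512)*60 = -55/512*60 = -825/128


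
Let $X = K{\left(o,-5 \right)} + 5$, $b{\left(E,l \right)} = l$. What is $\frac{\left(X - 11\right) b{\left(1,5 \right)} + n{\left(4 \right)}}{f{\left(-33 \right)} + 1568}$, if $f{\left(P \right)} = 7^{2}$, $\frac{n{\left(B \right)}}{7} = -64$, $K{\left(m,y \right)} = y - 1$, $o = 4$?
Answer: $- \frac{508}{1617} \approx -0.31416$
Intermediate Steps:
$K{\left(m,y \right)} = -1 + y$
$n{\left(B \right)} = -448$ ($n{\left(B \right)} = 7 \left(-64\right) = -448$)
$f{\left(P \right)} = 49$
$X = -1$ ($X = \left(-1 - 5\right) + 5 = -6 + 5 = -1$)
$\frac{\left(X - 11\right) b{\left(1,5 \right)} + n{\left(4 \right)}}{f{\left(-33 \right)} + 1568} = \frac{\left(-1 - 11\right) 5 - 448}{49 + 1568} = \frac{\left(-12\right) 5 - 448}{1617} = \left(-60 - 448\right) \frac{1}{1617} = \left(-508\right) \frac{1}{1617} = - \frac{508}{1617}$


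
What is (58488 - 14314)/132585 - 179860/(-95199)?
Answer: 3116895414/1402439935 ≈ 2.2225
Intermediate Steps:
(58488 - 14314)/132585 - 179860/(-95199) = 44174*(1/132585) - 179860*(-1/95199) = 44174/132585 + 179860/95199 = 3116895414/1402439935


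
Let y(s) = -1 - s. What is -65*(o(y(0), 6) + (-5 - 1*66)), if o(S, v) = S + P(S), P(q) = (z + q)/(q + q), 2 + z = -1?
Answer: 4550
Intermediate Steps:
z = -3 (z = -2 - 1 = -3)
P(q) = (-3 + q)/(2*q) (P(q) = (-3 + q)/(q + q) = (-3 + q)/((2*q)) = (-3 + q)*(1/(2*q)) = (-3 + q)/(2*q))
o(S, v) = S + (-3 + S)/(2*S)
-65*(o(y(0), 6) + (-5 - 1*66)) = -65*((½ + (-1 - 1*0) - 3/(2*(-1 - 1*0))) + (-5 - 1*66)) = -65*((½ + (-1 + 0) - 3/(2*(-1 + 0))) + (-5 - 66)) = -65*((½ - 1 - 3/2/(-1)) - 71) = -65*((½ - 1 - 3/2*(-1)) - 71) = -65*((½ - 1 + 3/2) - 71) = -65*(1 - 71) = -65*(-70) = 4550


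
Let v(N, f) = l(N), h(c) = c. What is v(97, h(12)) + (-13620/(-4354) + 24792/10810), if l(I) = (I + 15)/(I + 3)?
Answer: 384864146/58833425 ≈ 6.5416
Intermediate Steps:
l(I) = (15 + I)/(3 + I)
v(N, f) = (15 + N)/(3 + N)
v(97, h(12)) + (-13620/(-4354) + 24792/10810) = (15 + 97)/(3 + 97) + (-13620/(-4354) + 24792/10810) = 112/100 + (-13620*(-1/4354) + 24792*(1/10810)) = (1/100)*112 + (6810/2177 + 12396/5405) = 28/25 + 63794142/11766685 = 384864146/58833425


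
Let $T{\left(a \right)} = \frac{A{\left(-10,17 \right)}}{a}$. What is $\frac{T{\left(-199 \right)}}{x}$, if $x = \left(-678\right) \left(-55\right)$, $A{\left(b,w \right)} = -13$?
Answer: $\frac{13}{7420710} \approx 1.7519 \cdot 10^{-6}$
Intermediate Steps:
$T{\left(a \right)} = - \frac{13}{a}$
$x = 37290$
$\frac{T{\left(-199 \right)}}{x} = \frac{\left(-13\right) \frac{1}{-199}}{37290} = \left(-13\right) \left(- \frac{1}{199}\right) \frac{1}{37290} = \frac{13}{199} \cdot \frac{1}{37290} = \frac{13}{7420710}$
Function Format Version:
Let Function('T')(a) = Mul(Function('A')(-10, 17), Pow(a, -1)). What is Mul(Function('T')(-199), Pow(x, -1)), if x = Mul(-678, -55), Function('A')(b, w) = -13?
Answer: Rational(13, 7420710) ≈ 1.7519e-6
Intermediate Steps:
Function('T')(a) = Mul(-13, Pow(a, -1))
x = 37290
Mul(Function('T')(-199), Pow(x, -1)) = Mul(Mul(-13, Pow(-199, -1)), Pow(37290, -1)) = Mul(Mul(-13, Rational(-1, 199)), Rational(1, 37290)) = Mul(Rational(13, 199), Rational(1, 37290)) = Rational(13, 7420710)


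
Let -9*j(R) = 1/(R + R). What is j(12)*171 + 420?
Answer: 10061/24 ≈ 419.21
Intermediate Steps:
j(R) = -1/(18*R) (j(R) = -1/(9*(R + R)) = -1/(2*R)/9 = -1/(18*R))
j(12)*171 + 420 = -1/18/12*171 + 420 = -1/18*1/12*171 + 420 = -1/216*171 + 420 = -19/24 + 420 = 10061/24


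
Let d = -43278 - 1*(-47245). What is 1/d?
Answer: 1/3967 ≈ 0.00025208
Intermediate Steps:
d = 3967 (d = -43278 + 47245 = 3967)
1/d = 1/3967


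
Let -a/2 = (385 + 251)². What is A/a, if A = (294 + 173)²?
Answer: -218089/808992 ≈ -0.26958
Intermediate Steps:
A = 218089 (A = 467² = 218089)
a = -808992 (a = -2*(385 + 251)² = -2*636² = -2*404496 = -808992)
A/a = 218089/(-808992) = 218089*(-1/808992) = -218089/808992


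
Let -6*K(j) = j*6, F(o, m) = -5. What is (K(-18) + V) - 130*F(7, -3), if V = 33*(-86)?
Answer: -2170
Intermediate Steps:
V = -2838
K(j) = -j (K(j) = -j*6/6 = -j)
(K(-18) + V) - 130*F(7, -3) = (-1*(-18) - 2838) - 130*(-5) = (18 - 2838) + 650 = -2820 + 650 = -2170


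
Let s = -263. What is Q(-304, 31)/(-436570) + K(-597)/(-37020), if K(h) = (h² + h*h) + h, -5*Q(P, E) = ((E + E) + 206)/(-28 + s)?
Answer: -15080314946257/783848337900 ≈ -19.239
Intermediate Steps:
Q(P, E) = 206/1455 + 2*E/1455 (Q(P, E) = -((E + E) + 206)/(5*(-28 - 263)) = -(2*E + 206)/(5*(-291)) = -(206 + 2*E)*(-1)/(5*291) = -(-206/291 - 2*E/291)/5 = 206/1455 + 2*E/1455)
K(h) = h + 2*h² (K(h) = (h² + h²) + h = 2*h² + h = h + 2*h²)
Q(-304, 31)/(-436570) + K(-597)/(-37020) = (206/1455 + (2/1455)*31)/(-436570) - 597*(1 + 2*(-597))/(-37020) = (206/1455 + 62/1455)*(-1/436570) - 597*(1 - 1194)*(-1/37020) = (268/1455)*(-1/436570) - 597*(-1193)*(-1/37020) = -134/317604675 + 712221*(-1/37020) = -134/317604675 - 237407/12340 = -15080314946257/783848337900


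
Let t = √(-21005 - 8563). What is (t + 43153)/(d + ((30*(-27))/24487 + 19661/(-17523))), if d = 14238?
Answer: 18516335255253/6108826578301 + 3432685608*I*√462/6108826578301 ≈ 3.0311 + 0.012078*I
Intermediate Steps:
t = 8*I*√462 (t = √(-29568) = 8*I*√462 ≈ 171.95*I)
(t + 43153)/(d + ((30*(-27))/24487 + 19661/(-17523))) = (8*I*√462 + 43153)/(14238 + ((30*(-27))/24487 + 19661/(-17523))) = (43153 + 8*I*√462)/(14238 + (-810*1/24487 + 19661*(-1/17523))) = (43153 + 8*I*√462)/(14238 + (-810/24487 - 19661/17523)) = (43153 + 8*I*√462)/(14238 - 495632537/429085701) = (43153 + 8*I*√462)/(6108826578301/429085701) = (43153 + 8*I*√462)*(429085701/6108826578301) = 18516335255253/6108826578301 + 3432685608*I*√462/6108826578301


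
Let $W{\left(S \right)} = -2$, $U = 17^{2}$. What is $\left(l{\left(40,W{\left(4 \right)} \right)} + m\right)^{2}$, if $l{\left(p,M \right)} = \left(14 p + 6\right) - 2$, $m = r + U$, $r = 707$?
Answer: $2433600$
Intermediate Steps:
$U = 289$
$m = 996$ ($m = 707 + 289 = 996$)
$l{\left(p,M \right)} = 4 + 14 p$ ($l{\left(p,M \right)} = \left(6 + 14 p\right) - 2 = 4 + 14 p$)
$\left(l{\left(40,W{\left(4 \right)} \right)} + m\right)^{2} = \left(\left(4 + 14 \cdot 40\right) + 996\right)^{2} = \left(\left(4 + 560\right) + 996\right)^{2} = \left(564 + 996\right)^{2} = 1560^{2} = 2433600$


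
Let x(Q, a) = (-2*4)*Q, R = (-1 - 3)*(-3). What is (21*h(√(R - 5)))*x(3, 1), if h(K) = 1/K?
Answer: -72*√7 ≈ -190.49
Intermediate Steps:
R = 12 (R = -4*(-3) = 12)
x(Q, a) = -8*Q
h(K) = 1/K
(21*h(√(R - 5)))*x(3, 1) = (21/(√(12 - 5)))*(-8*3) = (21/(√7))*(-24) = (21*(√7/7))*(-24) = (3*√7)*(-24) = -72*√7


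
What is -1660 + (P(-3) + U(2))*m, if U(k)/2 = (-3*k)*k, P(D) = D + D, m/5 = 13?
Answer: -3610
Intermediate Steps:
m = 65 (m = 5*13 = 65)
P(D) = 2*D
U(k) = -6*k² (U(k) = 2*((-3*k)*k) = 2*(-3*k²) = -6*k²)
-1660 + (P(-3) + U(2))*m = -1660 + (2*(-3) - 6*2²)*65 = -1660 + (-6 - 6*4)*65 = -1660 + (-6 - 24)*65 = -1660 - 30*65 = -1660 - 1950 = -3610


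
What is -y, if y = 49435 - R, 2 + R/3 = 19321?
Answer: 8522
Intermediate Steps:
R = 57957 (R = -6 + 3*19321 = -6 + 57963 = 57957)
y = -8522 (y = 49435 - 1*57957 = 49435 - 57957 = -8522)
-y = -1*(-8522) = 8522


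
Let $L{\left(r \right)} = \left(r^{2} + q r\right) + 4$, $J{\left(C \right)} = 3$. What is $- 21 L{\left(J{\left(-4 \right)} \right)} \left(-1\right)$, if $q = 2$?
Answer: $399$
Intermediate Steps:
$L{\left(r \right)} = 4 + r^{2} + 2 r$ ($L{\left(r \right)} = \left(r^{2} + 2 r\right) + 4 = 4 + r^{2} + 2 r$)
$- 21 L{\left(J{\left(-4 \right)} \right)} \left(-1\right) = - 21 \left(4 + 3^{2} + 2 \cdot 3\right) \left(-1\right) = - 21 \left(4 + 9 + 6\right) \left(-1\right) = \left(-21\right) 19 \left(-1\right) = \left(-399\right) \left(-1\right) = 399$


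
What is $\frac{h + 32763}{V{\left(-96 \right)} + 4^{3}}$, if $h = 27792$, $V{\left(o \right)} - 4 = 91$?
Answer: $\frac{20185}{53} \approx 380.85$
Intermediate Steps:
$V{\left(o \right)} = 95$ ($V{\left(o \right)} = 4 + 91 = 95$)
$\frac{h + 32763}{V{\left(-96 \right)} + 4^{3}} = \frac{27792 + 32763}{95 + 4^{3}} = \frac{60555}{95 + 64} = \frac{60555}{159} = 60555 \cdot \frac{1}{159} = \frac{20185}{53}$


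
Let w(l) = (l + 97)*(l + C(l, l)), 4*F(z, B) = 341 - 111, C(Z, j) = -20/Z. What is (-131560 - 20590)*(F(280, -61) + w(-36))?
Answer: 2881949225/9 ≈ 3.2022e+8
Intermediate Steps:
F(z, B) = 115/2 (F(z, B) = (341 - 111)/4 = (¼)*230 = 115/2)
w(l) = (97 + l)*(l - 20/l) (w(l) = (l + 97)*(l - 20/l) = (97 + l)*(l - 20/l))
(-131560 - 20590)*(F(280, -61) + w(-36)) = (-131560 - 20590)*(115/2 + (-20 + (-36)² - 1940/(-36) + 97*(-36))) = -152150*(115/2 + (-20 + 1296 - 1940*(-1/36) - 3492)) = -152150*(115/2 + (-20 + 1296 + 485/9 - 3492)) = -152150*(115/2 - 19459/9) = -152150*(-37883/18) = 2881949225/9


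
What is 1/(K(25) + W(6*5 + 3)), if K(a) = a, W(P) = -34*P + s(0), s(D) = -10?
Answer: -1/1107 ≈ -0.00090334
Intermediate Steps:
W(P) = -10 - 34*P (W(P) = -34*P - 10 = -10 - 34*P)
1/(K(25) + W(6*5 + 3)) = 1/(25 + (-10 - 34*(6*5 + 3))) = 1/(25 + (-10 - 34*(30 + 3))) = 1/(25 + (-10 - 34*33)) = 1/(25 + (-10 - 1122)) = 1/(25 - 1132) = 1/(-1107) = -1/1107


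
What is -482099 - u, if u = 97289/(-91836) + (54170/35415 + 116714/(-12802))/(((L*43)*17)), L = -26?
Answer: -706496915579214066023/1465463457657732 ≈ -4.8210e+5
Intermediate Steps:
u = -1551894120873445/1465463457657732 (u = 97289/(-91836) + (54170/35415 + 116714/(-12802))/((-26*43*17)) = 97289*(-1/91836) + (54170*(1/35415) + 116714*(-1/12802))/((-1118*17)) = -97289/91836 + (10834/7083 - 58357/6401)/(-19006) = -97289/91836 - 343994197/45338283*(-1/19006) = -97289/91836 + 343994197/861699406698 = -1551894120873445/1465463457657732 ≈ -1.0590)
-482099 - u = -482099 - 1*(-1551894120873445/1465463457657732) = -482099 + 1551894120873445/1465463457657732 = -706496915579214066023/1465463457657732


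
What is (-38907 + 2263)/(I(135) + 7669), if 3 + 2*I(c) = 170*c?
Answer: -73288/38285 ≈ -1.9143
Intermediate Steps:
I(c) = -3/2 + 85*c (I(c) = -3/2 + (170*c)/2 = -3/2 + 85*c)
(-38907 + 2263)/(I(135) + 7669) = (-38907 + 2263)/((-3/2 + 85*135) + 7669) = -36644/((-3/2 + 11475) + 7669) = -36644/(22947/2 + 7669) = -36644/38285/2 = -36644*2/38285 = -73288/38285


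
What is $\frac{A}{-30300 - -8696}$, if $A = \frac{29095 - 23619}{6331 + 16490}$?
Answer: $- \frac{1369}{123256221} \approx -1.1107 \cdot 10^{-5}$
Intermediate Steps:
$A = \frac{5476}{22821} \approx 0.23995$
$\frac{A}{-30300 - -8696} = \frac{5476}{22821 \left(-30300 - -8696\right)} = \frac{5476}{22821 \left(-30300 + 8696\right)} = \frac{5476}{22821 \left(-21604\right)} = \frac{5476}{22821} \left(- \frac{1}{21604}\right) = - \frac{1369}{123256221}$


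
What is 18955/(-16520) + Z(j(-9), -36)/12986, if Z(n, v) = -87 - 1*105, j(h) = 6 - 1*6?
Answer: -24932147/21452872 ≈ -1.1622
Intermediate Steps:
j(h) = 0 (j(h) = 6 - 6 = 0)
Z(n, v) = -192 (Z(n, v) = -87 - 105 = -192)
18955/(-16520) + Z(j(-9), -36)/12986 = 18955/(-16520) - 192/12986 = 18955*(-1/16520) - 192*1/12986 = -3791/3304 - 96/6493 = -24932147/21452872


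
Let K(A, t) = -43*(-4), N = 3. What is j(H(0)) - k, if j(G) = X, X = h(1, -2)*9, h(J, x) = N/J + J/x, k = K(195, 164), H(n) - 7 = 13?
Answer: -299/2 ≈ -149.50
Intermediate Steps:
H(n) = 20 (H(n) = 7 + 13 = 20)
K(A, t) = 172
k = 172
h(J, x) = 3/J + J/x
X = 45/2 (X = (3/1 + 1/(-2))*9 = (3*1 + 1*(-½))*9 = (3 - ½)*9 = (5/2)*9 = 45/2 ≈ 22.500)
j(G) = 45/2
j(H(0)) - k = 45/2 - 1*172 = 45/2 - 172 = -299/2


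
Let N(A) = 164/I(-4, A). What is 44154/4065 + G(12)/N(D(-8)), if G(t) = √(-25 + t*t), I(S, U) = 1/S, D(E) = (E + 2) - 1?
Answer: 14718/1355 - √119/656 ≈ 10.845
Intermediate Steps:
D(E) = 1 + E (D(E) = (2 + E) - 1 = 1 + E)
N(A) = -656 (N(A) = 164/(1/(-4)) = 164/(-¼) = 164*(-4) = -656)
G(t) = √(-25 + t²)
44154/4065 + G(12)/N(D(-8)) = 44154/4065 + √(-25 + 12²)/(-656) = 44154*(1/4065) + √(-25 + 144)*(-1/656) = 14718/1355 + √119*(-1/656) = 14718/1355 - √119/656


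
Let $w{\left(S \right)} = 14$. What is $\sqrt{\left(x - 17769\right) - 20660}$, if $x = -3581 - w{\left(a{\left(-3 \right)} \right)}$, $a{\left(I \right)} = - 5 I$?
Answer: $2 i \sqrt{10506} \approx 205.0 i$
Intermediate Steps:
$x = -3595$ ($x = -3581 - 14 = -3595$)
$\sqrt{\left(x - 17769\right) - 20660} = \sqrt{\left(-3595 - 17769\right) - 20660} = \sqrt{-21364 - 20660} = \sqrt{-42024} = 2 i \sqrt{10506}$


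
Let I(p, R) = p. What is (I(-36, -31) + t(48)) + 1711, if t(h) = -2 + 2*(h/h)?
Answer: 1675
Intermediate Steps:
t(h) = 0 (t(h) = -2 + 2*1 = -2 + 2 = 0)
(I(-36, -31) + t(48)) + 1711 = (-36 + 0) + 1711 = -36 + 1711 = 1675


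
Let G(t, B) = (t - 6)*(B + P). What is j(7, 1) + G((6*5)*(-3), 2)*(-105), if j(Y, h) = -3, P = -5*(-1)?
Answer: 70557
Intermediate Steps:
P = 5
G(t, B) = (-6 + t)*(5 + B) (G(t, B) = (t - 6)*(B + 5) = (-6 + t)*(5 + B))
j(7, 1) + G((6*5)*(-3), 2)*(-105) = -3 + (-30 - 6*2 + 5*((6*5)*(-3)) + 2*((6*5)*(-3)))*(-105) = -3 + (-30 - 12 + 5*(30*(-3)) + 2*(30*(-3)))*(-105) = -3 + (-30 - 12 + 5*(-90) + 2*(-90))*(-105) = -3 + (-30 - 12 - 450 - 180)*(-105) = -3 - 672*(-105) = -3 + 70560 = 70557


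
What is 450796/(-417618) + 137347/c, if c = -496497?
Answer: -46862906843/34557680691 ≈ -1.3561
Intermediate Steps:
450796/(-417618) + 137347/c = 450796/(-417618) + 137347/(-496497) = 450796*(-1/417618) + 137347*(-1/496497) = -225398/208809 - 137347/496497 = -46862906843/34557680691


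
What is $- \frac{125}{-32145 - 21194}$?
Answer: $\frac{125}{53339} \approx 0.0023435$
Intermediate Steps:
$- \frac{125}{-32145 - 21194} = - \frac{125}{-53339} = \left(-125\right) \left(- \frac{1}{53339}\right) = \frac{125}{53339}$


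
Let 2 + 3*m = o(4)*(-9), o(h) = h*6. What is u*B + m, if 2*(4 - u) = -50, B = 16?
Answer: 1174/3 ≈ 391.33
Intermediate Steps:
u = 29 (u = 4 - ½*(-50) = 4 + 25 = 29)
o(h) = 6*h
m = -218/3 (m = -⅔ + ((6*4)*(-9))/3 = -⅔ + (24*(-9))/3 = -⅔ + (⅓)*(-216) = -⅔ - 72 = -218/3 ≈ -72.667)
u*B + m = 29*16 - 218/3 = 464 - 218/3 = 1174/3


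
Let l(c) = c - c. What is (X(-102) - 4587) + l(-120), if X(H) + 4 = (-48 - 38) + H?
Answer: -4779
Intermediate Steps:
X(H) = -90 + H (X(H) = -4 + ((-48 - 38) + H) = -4 + (-86 + H) = -90 + H)
l(c) = 0
(X(-102) - 4587) + l(-120) = ((-90 - 102) - 4587) + 0 = (-192 - 4587) + 0 = -4779 + 0 = -4779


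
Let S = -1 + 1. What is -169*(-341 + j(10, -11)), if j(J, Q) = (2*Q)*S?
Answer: 57629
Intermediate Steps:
S = 0
j(J, Q) = 0 (j(J, Q) = (2*Q)*0 = 0)
-169*(-341 + j(10, -11)) = -169*(-341 + 0) = -169*(-341) = 57629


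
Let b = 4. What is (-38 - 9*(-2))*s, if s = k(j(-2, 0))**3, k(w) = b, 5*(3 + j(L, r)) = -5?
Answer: -1280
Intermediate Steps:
j(L, r) = -4 (j(L, r) = -3 + (1/5)*(-5) = -3 - 1 = -4)
k(w) = 4
s = 64 (s = 4**3 = 64)
(-38 - 9*(-2))*s = (-38 - 9*(-2))*64 = (-38 + 18)*64 = -20*64 = -1280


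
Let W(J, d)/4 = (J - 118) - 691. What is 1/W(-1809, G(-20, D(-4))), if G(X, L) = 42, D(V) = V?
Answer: -1/10472 ≈ -9.5493e-5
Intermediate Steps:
W(J, d) = -3236 + 4*J (W(J, d) = 4*((J - 118) - 691) = 4*((-118 + J) - 691) = 4*(-809 + J) = -3236 + 4*J)
1/W(-1809, G(-20, D(-4))) = 1/(-3236 + 4*(-1809)) = 1/(-3236 - 7236) = 1/(-10472) = -1/10472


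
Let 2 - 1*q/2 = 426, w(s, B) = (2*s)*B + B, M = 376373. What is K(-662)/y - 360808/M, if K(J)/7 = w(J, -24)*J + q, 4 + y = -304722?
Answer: 27635673049992/57345319399 ≈ 481.92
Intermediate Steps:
w(s, B) = B + 2*B*s (w(s, B) = 2*B*s + B = B + 2*B*s)
q = -848 (q = 4 - 2*426 = 4 - 852 = -848)
y = -304726 (y = -4 - 304722 = -304726)
K(J) = -5936 + 7*J*(-24 - 48*J) (K(J) = 7*((-24*(1 + 2*J))*J - 848) = 7*((-24 - 48*J)*J - 848) = 7*(J*(-24 - 48*J) - 848) = 7*(-848 + J*(-24 - 48*J)) = -5936 + 7*J*(-24 - 48*J))
K(-662)/y - 360808/M = (-5936 - 336*(-662)**2 - 168*(-662))/(-304726) - 360808/376373 = (-5936 - 336*438244 + 111216)*(-1/304726) - 360808*1/376373 = (-5936 - 147249984 + 111216)*(-1/304726) - 360808/376373 = -147144704*(-1/304726) - 360808/376373 = 73572352/152363 - 360808/376373 = 27635673049992/57345319399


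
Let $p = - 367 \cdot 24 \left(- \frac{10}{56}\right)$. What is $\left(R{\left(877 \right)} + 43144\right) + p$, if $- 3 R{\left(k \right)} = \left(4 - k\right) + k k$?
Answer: $- \frac{4438738}{21} \approx -2.1137 \cdot 10^{5}$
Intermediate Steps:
$R{\left(k \right)} = - \frac{4}{3} - \frac{k^{2}}{3} + \frac{k}{3}$ ($R{\left(k \right)} = - \frac{\left(4 - k\right) + k k}{3} = - \frac{\left(4 - k\right) + k^{2}}{3} = - \frac{4 + k^{2} - k}{3} = - \frac{4}{3} - \frac{k^{2}}{3} + \frac{k}{3}$)
$p = \frac{11010}{7}$ ($p = - 367 \cdot 24 \left(\left(-10\right) \frac{1}{56}\right) = - 367 \cdot 24 \left(- \frac{5}{28}\right) = \left(-367\right) \left(- \frac{30}{7}\right) = \frac{11010}{7} \approx 1572.9$)
$\left(R{\left(877 \right)} + 43144\right) + p = \left(\left(- \frac{4}{3} - \frac{877^{2}}{3} + \frac{1}{3} \cdot 877\right) + 43144\right) + \frac{11010}{7} = \left(\left(- \frac{4}{3} - \frac{769129}{3} + \frac{877}{3}\right) + 43144\right) + \frac{11010}{7} = \left(- \frac{768256}{3} + 43144\right) + \frac{11010}{7} = - \frac{638824}{3} + \frac{11010}{7} = - \frac{4438738}{21}$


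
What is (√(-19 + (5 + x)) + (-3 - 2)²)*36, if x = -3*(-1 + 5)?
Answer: 900 + 36*I*√26 ≈ 900.0 + 183.56*I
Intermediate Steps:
x = -12 (x = -3*4 = -12)
(√(-19 + (5 + x)) + (-3 - 2)²)*36 = (√(-19 + (5 - 12)) + (-3 - 2)²)*36 = (√(-19 - 7) + (-5)²)*36 = (√(-26) + 25)*36 = (I*√26 + 25)*36 = (25 + I*√26)*36 = 900 + 36*I*√26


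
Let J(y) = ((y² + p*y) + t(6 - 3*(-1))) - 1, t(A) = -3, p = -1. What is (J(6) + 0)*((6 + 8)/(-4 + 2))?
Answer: -182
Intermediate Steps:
J(y) = -4 + y² - y (J(y) = ((y² - y) - 3) - 1 = (-3 + y² - y) - 1 = -4 + y² - y)
(J(6) + 0)*((6 + 8)/(-4 + 2)) = ((-4 + 6² - 1*6) + 0)*((6 + 8)/(-4 + 2)) = ((-4 + 36 - 6) + 0)*(14/(-2)) = (26 + 0)*(14*(-½)) = 26*(-7) = -182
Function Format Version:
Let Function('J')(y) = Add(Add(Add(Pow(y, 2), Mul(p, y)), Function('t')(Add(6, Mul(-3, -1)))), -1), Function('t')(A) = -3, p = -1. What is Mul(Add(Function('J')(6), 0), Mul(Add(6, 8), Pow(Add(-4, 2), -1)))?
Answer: -182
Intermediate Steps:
Function('J')(y) = Add(-4, Pow(y, 2), Mul(-1, y)) (Function('J')(y) = Add(Add(Add(Pow(y, 2), Mul(-1, y)), -3), -1) = Add(Add(-3, Pow(y, 2), Mul(-1, y)), -1) = Add(-4, Pow(y, 2), Mul(-1, y)))
Mul(Add(Function('J')(6), 0), Mul(Add(6, 8), Pow(Add(-4, 2), -1))) = Mul(Add(Add(-4, Pow(6, 2), Mul(-1, 6)), 0), Mul(Add(6, 8), Pow(Add(-4, 2), -1))) = Mul(Add(Add(-4, 36, -6), 0), Mul(14, Pow(-2, -1))) = Mul(Add(26, 0), Mul(14, Rational(-1, 2))) = Mul(26, -7) = -182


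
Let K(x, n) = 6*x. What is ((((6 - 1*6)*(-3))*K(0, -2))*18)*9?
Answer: 0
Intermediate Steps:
((((6 - 1*6)*(-3))*K(0, -2))*18)*9 = ((((6 - 1*6)*(-3))*(6*0))*18)*9 = ((((6 - 6)*(-3))*0)*18)*9 = (((0*(-3))*0)*18)*9 = ((0*0)*18)*9 = (0*18)*9 = 0*9 = 0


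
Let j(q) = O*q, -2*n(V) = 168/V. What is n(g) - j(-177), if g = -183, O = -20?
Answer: -215912/61 ≈ -3539.5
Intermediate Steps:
n(V) = -84/V
j(q) = -20*q
n(g) - j(-177) = -84/(-183) - (-20)*(-177) = -84*(-1/183) - 1*3540 = 28/61 - 3540 = -215912/61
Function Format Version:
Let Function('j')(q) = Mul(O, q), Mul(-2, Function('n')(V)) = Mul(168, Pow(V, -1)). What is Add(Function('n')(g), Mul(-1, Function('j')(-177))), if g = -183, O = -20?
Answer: Rational(-215912, 61) ≈ -3539.5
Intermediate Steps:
Function('n')(V) = Mul(-84, Pow(V, -1)) (Function('n')(V) = Mul(Rational(-1, 2), Mul(168, Pow(V, -1))) = Mul(-84, Pow(V, -1)))
Function('j')(q) = Mul(-20, q)
Add(Function('n')(g), Mul(-1, Function('j')(-177))) = Add(Mul(-84, Pow(-183, -1)), Mul(-1, Mul(-20, -177))) = Add(Mul(-84, Rational(-1, 183)), Mul(-1, 3540)) = Add(Rational(28, 61), -3540) = Rational(-215912, 61)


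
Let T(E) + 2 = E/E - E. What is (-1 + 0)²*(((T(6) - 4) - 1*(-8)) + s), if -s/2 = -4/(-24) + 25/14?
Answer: -145/21 ≈ -6.9048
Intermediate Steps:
T(E) = -1 - E (T(E) = -2 + (E/E - E) = -2 + (1 - E) = -1 - E)
s = -82/21 (s = -2*(-4/(-24) + 25/14) = -2*(-4*(-1/24) + 25*(1/14)) = -2*(⅙ + 25/14) = -2*41/21 = -82/21 ≈ -3.9048)
(-1 + 0)²*(((T(6) - 4) - 1*(-8)) + s) = (-1 + 0)²*((((-1 - 1*6) - 4) - 1*(-8)) - 82/21) = (-1)²*((((-1 - 6) - 4) + 8) - 82/21) = 1*(((-7 - 4) + 8) - 82/21) = 1*((-11 + 8) - 82/21) = 1*(-3 - 82/21) = 1*(-145/21) = -145/21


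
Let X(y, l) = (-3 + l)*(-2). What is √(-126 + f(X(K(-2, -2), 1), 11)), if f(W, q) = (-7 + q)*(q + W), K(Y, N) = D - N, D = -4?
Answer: I*√66 ≈ 8.124*I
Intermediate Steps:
K(Y, N) = -4 - N
X(y, l) = 6 - 2*l
f(W, q) = (-7 + q)*(W + q)
√(-126 + f(X(K(-2, -2), 1), 11)) = √(-126 + (11² - 7*(6 - 2*1) - 7*11 + (6 - 2*1)*11)) = √(-126 + (121 - 7*(6 - 2) - 77 + (6 - 2)*11)) = √(-126 + (121 - 7*4 - 77 + 4*11)) = √(-126 + (121 - 28 - 77 + 44)) = √(-126 + 60) = √(-66) = I*√66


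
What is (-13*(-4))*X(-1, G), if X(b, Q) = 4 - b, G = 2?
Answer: 260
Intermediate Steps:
(-13*(-4))*X(-1, G) = (-13*(-4))*(4 - 1*(-1)) = 52*(4 + 1) = 52*5 = 260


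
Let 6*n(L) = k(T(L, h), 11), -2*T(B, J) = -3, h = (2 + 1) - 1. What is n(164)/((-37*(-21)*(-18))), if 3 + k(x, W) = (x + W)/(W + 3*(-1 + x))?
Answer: 1/41958 ≈ 2.3833e-5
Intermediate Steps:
h = 2 (h = 3 - 1 = 2)
T(B, J) = 3/2 (T(B, J) = -1/2*(-3) = 3/2)
k(x, W) = -3 + (W + x)/(-3 + W + 3*x) (k(x, W) = -3 + (x + W)/(W + 3*(-1 + x)) = -3 + (W + x)/(W + (-3 + 3*x)) = -3 + (W + x)/(-3 + W + 3*x))
n(L) = -1/3 (n(L) = ((9 - 8*3/2 - 2*11)/(-3 + 11 + 3*(3/2)))/6 = ((9 - 12 - 22)/(-3 + 11 + 9/2))/6 = (-25/(25/2))/6 = ((2/25)*(-25))/6 = (1/6)*(-2) = -1/3)
n(164)/((-37*(-21)*(-18))) = -1/(3*(-37*(-21)*(-18))) = -1/(3*(777*(-18))) = -1/3/(-13986) = -1/3*(-1/13986) = 1/41958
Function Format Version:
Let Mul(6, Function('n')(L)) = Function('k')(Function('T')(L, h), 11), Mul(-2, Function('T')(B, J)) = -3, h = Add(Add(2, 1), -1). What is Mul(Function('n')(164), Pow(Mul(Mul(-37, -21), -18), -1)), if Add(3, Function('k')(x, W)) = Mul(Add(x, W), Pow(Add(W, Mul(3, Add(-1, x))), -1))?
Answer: Rational(1, 41958) ≈ 2.3833e-5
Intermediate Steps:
h = 2 (h = Add(3, -1) = 2)
Function('T')(B, J) = Rational(3, 2) (Function('T')(B, J) = Mul(Rational(-1, 2), -3) = Rational(3, 2))
Function('k')(x, W) = Add(-3, Mul(Pow(Add(-3, W, Mul(3, x)), -1), Add(W, x))) (Function('k')(x, W) = Add(-3, Mul(Add(x, W), Pow(Add(W, Mul(3, Add(-1, x))), -1))) = Add(-3, Mul(Add(W, x), Pow(Add(W, Add(-3, Mul(3, x))), -1))) = Add(-3, Mul(Add(W, x), Pow(Add(-3, W, Mul(3, x)), -1))) = Add(-3, Mul(Pow(Add(-3, W, Mul(3, x)), -1), Add(W, x))))
Function('n')(L) = Rational(-1, 3) (Function('n')(L) = Mul(Rational(1, 6), Mul(Pow(Add(-3, 11, Mul(3, Rational(3, 2))), -1), Add(9, Mul(-8, Rational(3, 2)), Mul(-2, 11)))) = Mul(Rational(1, 6), Mul(Pow(Add(-3, 11, Rational(9, 2)), -1), Add(9, -12, -22))) = Mul(Rational(1, 6), Mul(Pow(Rational(25, 2), -1), -25)) = Mul(Rational(1, 6), Mul(Rational(2, 25), -25)) = Mul(Rational(1, 6), -2) = Rational(-1, 3))
Mul(Function('n')(164), Pow(Mul(Mul(-37, -21), -18), -1)) = Mul(Rational(-1, 3), Pow(Mul(Mul(-37, -21), -18), -1)) = Mul(Rational(-1, 3), Pow(Mul(777, -18), -1)) = Mul(Rational(-1, 3), Pow(-13986, -1)) = Mul(Rational(-1, 3), Rational(-1, 13986)) = Rational(1, 41958)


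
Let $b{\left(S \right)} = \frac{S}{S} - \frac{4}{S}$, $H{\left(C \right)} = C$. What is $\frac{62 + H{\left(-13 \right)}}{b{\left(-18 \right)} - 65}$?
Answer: $- \frac{63}{82} \approx -0.76829$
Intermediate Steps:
$b{\left(S \right)} = 1 - \frac{4}{S}$
$\frac{62 + H{\left(-13 \right)}}{b{\left(-18 \right)} - 65} = \frac{62 - 13}{\frac{-4 - 18}{-18} - 65} = \frac{49}{\left(- \frac{1}{18}\right) \left(-22\right) - 65} = \frac{49}{\frac{11}{9} - 65} = \frac{49}{- \frac{574}{9}} = 49 \left(- \frac{9}{574}\right) = - \frac{63}{82}$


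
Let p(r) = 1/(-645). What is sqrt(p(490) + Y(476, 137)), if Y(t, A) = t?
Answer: sqrt(198027255)/645 ≈ 21.817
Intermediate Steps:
p(r) = -1/645
sqrt(p(490) + Y(476, 137)) = sqrt(-1/645 + 476) = sqrt(307019/645) = sqrt(198027255)/645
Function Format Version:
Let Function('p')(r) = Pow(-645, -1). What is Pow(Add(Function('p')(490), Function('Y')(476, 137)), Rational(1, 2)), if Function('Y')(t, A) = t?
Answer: Mul(Rational(1, 645), Pow(198027255, Rational(1, 2))) ≈ 21.817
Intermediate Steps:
Function('p')(r) = Rational(-1, 645)
Pow(Add(Function('p')(490), Function('Y')(476, 137)), Rational(1, 2)) = Pow(Add(Rational(-1, 645), 476), Rational(1, 2)) = Pow(Rational(307019, 645), Rational(1, 2)) = Mul(Rational(1, 645), Pow(198027255, Rational(1, 2)))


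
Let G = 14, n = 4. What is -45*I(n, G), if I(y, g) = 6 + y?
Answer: -450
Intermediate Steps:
-45*I(n, G) = -45*(6 + 4) = -45*10 = -450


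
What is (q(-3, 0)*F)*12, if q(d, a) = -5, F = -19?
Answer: 1140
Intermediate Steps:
(q(-3, 0)*F)*12 = -5*(-19)*12 = 95*12 = 1140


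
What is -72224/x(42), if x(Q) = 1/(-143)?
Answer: 10328032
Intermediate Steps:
x(Q) = -1/143
-72224/x(42) = -72224/(-1/143) = -72224*(-143) = 10328032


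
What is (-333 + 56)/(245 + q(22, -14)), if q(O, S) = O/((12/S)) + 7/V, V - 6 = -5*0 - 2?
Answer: -3324/2653 ≈ -1.2529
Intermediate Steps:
V = 4 (V = 6 + (-5*0 - 2) = 6 + (0 - 2) = 6 - 2 = 4)
q(O, S) = 7/4 + O*S/12 (q(O, S) = O/((12/S)) + 7/4 = O*(S/12) + 7*(¼) = O*S/12 + 7/4 = 7/4 + O*S/12)
(-333 + 56)/(245 + q(22, -14)) = (-333 + 56)/(245 + (7/4 + (1/12)*22*(-14))) = -277/(245 + (7/4 - 77/3)) = -277/(245 - 287/12) = -277/2653/12 = -277*12/2653 = -3324/2653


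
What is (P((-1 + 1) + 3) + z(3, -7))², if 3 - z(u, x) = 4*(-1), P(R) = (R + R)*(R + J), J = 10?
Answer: 7225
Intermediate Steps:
P(R) = 2*R*(10 + R) (P(R) = (R + R)*(R + 10) = (2*R)*(10 + R) = 2*R*(10 + R))
z(u, x) = 7 (z(u, x) = 3 - 4*(-1) = 3 - 1*(-4) = 3 + 4 = 7)
(P((-1 + 1) + 3) + z(3, -7))² = (2*((-1 + 1) + 3)*(10 + ((-1 + 1) + 3)) + 7)² = (2*(0 + 3)*(10 + (0 + 3)) + 7)² = (2*3*(10 + 3) + 7)² = (2*3*13 + 7)² = (78 + 7)² = 85² = 7225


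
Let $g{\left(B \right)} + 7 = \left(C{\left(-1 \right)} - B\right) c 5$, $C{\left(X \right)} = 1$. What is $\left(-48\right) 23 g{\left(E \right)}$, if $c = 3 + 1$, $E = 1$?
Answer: $7728$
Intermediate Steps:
$c = 4$
$g{\left(B \right)} = 13 - 20 B$ ($g{\left(B \right)} = -7 + \left(1 - B\right) 4 \cdot 5 = -7 + \left(4 - 4 B\right) 5 = -7 - \left(-20 + 20 B\right) = 13 - 20 B$)
$\left(-48\right) 23 g{\left(E \right)} = \left(-48\right) 23 \left(13 - 20\right) = - 1104 \left(13 - 20\right) = \left(-1104\right) \left(-7\right) = 7728$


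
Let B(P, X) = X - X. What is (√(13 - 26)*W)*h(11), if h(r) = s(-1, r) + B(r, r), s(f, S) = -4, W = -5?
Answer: 20*I*√13 ≈ 72.111*I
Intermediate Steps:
B(P, X) = 0
h(r) = -4 (h(r) = -4 + 0 = -4)
(√(13 - 26)*W)*h(11) = (√(13 - 26)*(-5))*(-4) = (√(-13)*(-5))*(-4) = ((I*√13)*(-5))*(-4) = -5*I*√13*(-4) = 20*I*√13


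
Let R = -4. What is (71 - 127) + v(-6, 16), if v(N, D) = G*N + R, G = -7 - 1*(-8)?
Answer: -66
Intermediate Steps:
G = 1 (G = -7 + 8 = 1)
v(N, D) = -4 + N (v(N, D) = 1*N - 4 = N - 4 = -4 + N)
(71 - 127) + v(-6, 16) = (71 - 127) + (-4 - 6) = -56 - 10 = -66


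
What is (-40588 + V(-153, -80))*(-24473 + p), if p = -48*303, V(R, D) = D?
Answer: 1586743356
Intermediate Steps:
p = -14544
(-40588 + V(-153, -80))*(-24473 + p) = (-40588 - 80)*(-24473 - 14544) = -40668*(-39017) = 1586743356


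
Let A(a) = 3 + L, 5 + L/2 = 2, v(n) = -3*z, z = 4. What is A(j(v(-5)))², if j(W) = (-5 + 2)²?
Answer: 9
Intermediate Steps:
v(n) = -12 (v(n) = -3*4 = -12)
L = -6 (L = -10 + 2*2 = -10 + 4 = -6)
j(W) = 9 (j(W) = (-3)² = 9)
A(a) = -3 (A(a) = 3 - 6 = -3)
A(j(v(-5)))² = (-3)² = 9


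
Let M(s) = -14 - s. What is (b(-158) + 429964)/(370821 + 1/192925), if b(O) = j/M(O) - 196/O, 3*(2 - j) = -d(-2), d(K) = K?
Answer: 707738322859675/610384752646632 ≈ 1.1595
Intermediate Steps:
j = 4/3 (j = 2 - (-1)*(-2)/3 = 2 - 1/3*2 = 2 - 2/3 = 4/3 ≈ 1.3333)
b(O) = -196/O + 4/(3*(-14 - O)) (b(O) = 4/(3*(-14 - O)) - 196/O = -196/O + 4/(3*(-14 - O)))
(b(-158) + 429964)/(370821 + 1/192925) = ((8/3)*(-1029 - 74*(-158))/(-158*(14 - 158)) + 429964)/(370821 + 1/192925) = ((8/3)*(-1/158)*(-1029 + 11692)/(-144) + 429964)/(370821 + 1/192925) = ((8/3)*(-1/158)*(-1/144)*10663 + 429964)/(71540641426/192925) = (10663/8532 + 429964)*(192925/71540641426) = (3668463511/8532)*(192925/71540641426) = 707738322859675/610384752646632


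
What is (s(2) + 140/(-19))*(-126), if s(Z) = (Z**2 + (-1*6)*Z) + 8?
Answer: 17640/19 ≈ 928.42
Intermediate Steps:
s(Z) = 8 + Z**2 - 6*Z (s(Z) = (Z**2 - 6*Z) + 8 = 8 + Z**2 - 6*Z)
(s(2) + 140/(-19))*(-126) = ((8 + 2**2 - 6*2) + 140/(-19))*(-126) = ((8 + 4 - 12) + 140*(-1/19))*(-126) = (0 - 140/19)*(-126) = -140/19*(-126) = 17640/19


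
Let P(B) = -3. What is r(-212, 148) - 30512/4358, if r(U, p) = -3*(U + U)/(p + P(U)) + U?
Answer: -66422892/315955 ≈ -210.23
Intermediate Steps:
r(U, p) = U - 6*U/(-3 + p) (r(U, p) = -3*(U + U)/(p - 3) + U = -3*2*U/(-3 + p) + U = -6*U/(-3 + p) + U = U - 6*U/(-3 + p))
r(-212, 148) - 30512/4358 = -212*(-9 + 148)/(-3 + 148) - 30512/4358 = -212*139/145 - 30512*1/4358 = -212*1/145*139 - 15256/2179 = -29468/145 - 15256/2179 = -66422892/315955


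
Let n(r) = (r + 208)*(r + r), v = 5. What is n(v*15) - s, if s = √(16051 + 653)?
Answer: 42450 - 24*√29 ≈ 42321.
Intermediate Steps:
s = 24*√29 (s = √16704 = 24*√29 ≈ 129.24)
n(r) = 2*r*(208 + r) (n(r) = (208 + r)*(2*r) = 2*r*(208 + r))
n(v*15) - s = 2*(5*15)*(208 + 5*15) - 24*√29 = 2*75*(208 + 75) - 24*√29 = 2*75*283 - 24*√29 = 42450 - 24*√29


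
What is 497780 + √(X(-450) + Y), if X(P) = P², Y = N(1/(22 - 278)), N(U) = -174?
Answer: 497780 + √202326 ≈ 4.9823e+5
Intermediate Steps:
Y = -174
497780 + √(X(-450) + Y) = 497780 + √((-450)² - 174) = 497780 + √(202500 - 174) = 497780 + √202326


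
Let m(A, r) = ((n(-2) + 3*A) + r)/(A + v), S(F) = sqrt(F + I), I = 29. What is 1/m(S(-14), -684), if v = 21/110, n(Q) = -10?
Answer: -9762/26482555 - 76403*sqrt(15)/52965110 ≈ -0.0059555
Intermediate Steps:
v = 21/110 (v = 21*(1/110) = 21/110 ≈ 0.19091)
S(F) = sqrt(29 + F) (S(F) = sqrt(F + 29) = sqrt(29 + F))
m(A, r) = (-10 + r + 3*A)/(21/110 + A) (m(A, r) = ((-10 + 3*A) + r)/(A + 21/110) = (-10 + r + 3*A)/(21/110 + A))
1/m(S(-14), -684) = 1/(110*(-10 - 684 + 3*sqrt(29 - 14))/(21 + 110*sqrt(29 - 14))) = 1/(110*(-10 - 684 + 3*sqrt(15))/(21 + 110*sqrt(15))) = 1/(110*(-694 + 3*sqrt(15))/(21 + 110*sqrt(15))) = (21 + 110*sqrt(15))/(110*(-694 + 3*sqrt(15)))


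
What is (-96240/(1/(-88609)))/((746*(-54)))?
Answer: -710644180/3357 ≈ -2.1169e+5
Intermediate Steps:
(-96240/(1/(-88609)))/((746*(-54))) = -96240/(-1/88609)/(-40284) = -96240*(-88609)*(-1/40284) = 8527730160*(-1/40284) = -710644180/3357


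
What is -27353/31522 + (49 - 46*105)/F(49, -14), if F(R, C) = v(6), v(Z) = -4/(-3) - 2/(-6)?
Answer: -452256811/157610 ≈ -2869.5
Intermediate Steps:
v(Z) = 5/3 (v(Z) = -4*(-1/3) - 2*(-1/6) = 4/3 + 1/3 = 5/3)
F(R, C) = 5/3
-27353/31522 + (49 - 46*105)/F(49, -14) = -27353/31522 + (49 - 46*105)/(5/3) = -27353*1/31522 + (49 - 4830)*(3/5) = -27353/31522 - 4781*3/5 = -27353/31522 - 14343/5 = -452256811/157610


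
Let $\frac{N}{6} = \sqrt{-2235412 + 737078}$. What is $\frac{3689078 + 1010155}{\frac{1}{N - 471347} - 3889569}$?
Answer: $- \frac{1015442629424850282136173}{840484856292833172156850} + \frac{14097699 i \sqrt{1498334}}{1680969712585666344313700} \approx -1.2082 + 1.0266 \cdot 10^{-14} i$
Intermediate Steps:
$N = 6 i \sqrt{1498334}$ ($N = 6 \sqrt{-2235412 + 737078} = 6 \sqrt{-1498334} = 6 i \sqrt{1498334} \approx 7344.4 i$)
$\frac{3689078 + 1010155}{\frac{1}{N - 471347} - 3889569} = \frac{3689078 + 1010155}{\frac{1}{6 i \sqrt{1498334} - 471347} - 3889569} = \frac{4699233}{\frac{1}{-471347 + 6 i \sqrt{1498334}} - 3889569} = \frac{4699233}{-3889569 + \frac{1}{-471347 + 6 i \sqrt{1498334}}}$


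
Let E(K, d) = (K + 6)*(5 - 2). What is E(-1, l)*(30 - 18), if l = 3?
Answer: 180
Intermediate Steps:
E(K, d) = 18 + 3*K (E(K, d) = (6 + K)*3 = 18 + 3*K)
E(-1, l)*(30 - 18) = (18 + 3*(-1))*(30 - 18) = (18 - 3)*12 = 15*12 = 180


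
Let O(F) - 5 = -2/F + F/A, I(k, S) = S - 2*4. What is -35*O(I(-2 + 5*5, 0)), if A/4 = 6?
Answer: -2065/12 ≈ -172.08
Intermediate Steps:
I(k, S) = -8 + S (I(k, S) = S - 8 = -8 + S)
A = 24 (A = 4*6 = 24)
O(F) = 5 - 2/F + F/24 (O(F) = 5 + (-2/F + F/24) = 5 - 2/F + F/24)
-35*O(I(-2 + 5*5, 0)) = -35*(5 - 2/(-8 + 0) + (-8 + 0)/24) = -35*(5 - 2/(-8) + (1/24)*(-8)) = -35*(5 - 2*(-1/8) - 1/3) = -35*(5 + 1/4 - 1/3) = -35*59/12 = -2065/12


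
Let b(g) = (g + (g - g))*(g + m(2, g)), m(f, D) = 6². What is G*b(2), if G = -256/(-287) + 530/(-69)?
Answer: -10217896/19803 ≈ -515.98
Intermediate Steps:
G = -134446/19803 (G = -256*(-1/287) + 530*(-1/69) = 256/287 - 530/69 = -134446/19803 ≈ -6.7892)
m(f, D) = 36
b(g) = g*(36 + g) (b(g) = (g + (g - g))*(g + 36) = (g + 0)*(36 + g) = g*(36 + g))
G*b(2) = -268892*(36 + 2)/19803 = -268892*38/19803 = -134446/19803*76 = -10217896/19803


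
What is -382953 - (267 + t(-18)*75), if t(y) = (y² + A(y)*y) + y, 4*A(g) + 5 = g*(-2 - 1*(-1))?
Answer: -803565/2 ≈ -4.0178e+5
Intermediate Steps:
A(g) = -5/4 - g/4 (A(g) = -5/4 + (g*(-2 - 1*(-1)))/4 = -5/4 + (g*(-2 + 1))/4 = -5/4 + (g*(-1))/4 = -5/4 + (-g)/4 = -5/4 - g/4)
t(y) = y + y² + y*(-5/4 - y/4) (t(y) = (y² + (-5/4 - y/4)*y) + y = (y² + y*(-5/4 - y/4)) + y = y + y² + y*(-5/4 - y/4))
-382953 - (267 + t(-18)*75) = -382953 - (267 + ((¼)*(-18)*(-1 + 3*(-18)))*75) = -382953 - (267 + ((¼)*(-18)*(-1 - 54))*75) = -382953 - (267 + ((¼)*(-18)*(-55))*75) = -382953 - (267 + (495/2)*75) = -382953 - (267 + 37125/2) = -382953 - 1*37659/2 = -382953 - 37659/2 = -803565/2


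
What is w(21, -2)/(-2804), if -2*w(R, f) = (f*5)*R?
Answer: -105/2804 ≈ -0.037446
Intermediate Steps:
w(R, f) = -5*R*f/2 (w(R, f) = -f*5*R/2 = -5*f*R/2 = -5*R*f/2)
w(21, -2)/(-2804) = -5/2*21*(-2)/(-2804) = 105*(-1/2804) = -105/2804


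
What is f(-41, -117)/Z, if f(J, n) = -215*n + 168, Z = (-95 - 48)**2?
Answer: 25323/20449 ≈ 1.2383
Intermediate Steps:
Z = 20449 (Z = (-143)**2 = 20449)
f(J, n) = 168 - 215*n
f(-41, -117)/Z = (168 - 215*(-117))/20449 = (168 + 25155)*(1/20449) = 25323*(1/20449) = 25323/20449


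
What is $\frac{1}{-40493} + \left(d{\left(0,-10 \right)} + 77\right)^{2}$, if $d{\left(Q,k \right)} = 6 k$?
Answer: $\frac{11702476}{40493} \approx 289.0$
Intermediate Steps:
$\frac{1}{-40493} + \left(d{\left(0,-10 \right)} + 77\right)^{2} = \frac{1}{-40493} + \left(6 \left(-10\right) + 77\right)^{2} = - \frac{1}{40493} + \left(-60 + 77\right)^{2} = - \frac{1}{40493} + 17^{2} = - \frac{1}{40493} + 289 = \frac{11702476}{40493}$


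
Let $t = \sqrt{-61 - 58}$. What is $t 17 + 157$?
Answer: $157 + 17 i \sqrt{119} \approx 157.0 + 185.45 i$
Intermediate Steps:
$t = i \sqrt{119}$ ($t = \sqrt{-119} = i \sqrt{119} \approx 10.909 i$)
$t 17 + 157 = i \sqrt{119} \cdot 17 + 157 = 17 i \sqrt{119} + 157 = 157 + 17 i \sqrt{119}$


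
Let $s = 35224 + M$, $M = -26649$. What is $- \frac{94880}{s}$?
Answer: $- \frac{18976}{1715} \approx -11.065$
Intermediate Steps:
$s = 8575$ ($s = 35224 - 26649 = 8575$)
$- \frac{94880}{s} = - \frac{94880}{8575} = \left(-94880\right) \frac{1}{8575} = - \frac{18976}{1715}$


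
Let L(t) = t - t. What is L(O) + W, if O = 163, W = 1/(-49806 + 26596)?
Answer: -1/23210 ≈ -4.3085e-5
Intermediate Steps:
W = -1/23210 (W = 1/(-23210) = -1/23210 ≈ -4.3085e-5)
L(t) = 0
L(O) + W = 0 - 1/23210 = -1/23210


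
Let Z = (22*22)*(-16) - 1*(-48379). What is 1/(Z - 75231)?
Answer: -1/34596 ≈ -2.8905e-5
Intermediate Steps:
Z = 40635 (Z = 484*(-16) + 48379 = -7744 + 48379 = 40635)
1/(Z - 75231) = 1/(40635 - 75231) = 1/(-34596) = -1/34596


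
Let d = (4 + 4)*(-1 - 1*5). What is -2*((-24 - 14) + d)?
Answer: 172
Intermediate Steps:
d = -48 (d = 8*(-1 - 5) = 8*(-6) = -48)
-2*((-24 - 14) + d) = -2*((-24 - 14) - 48) = -2*(-38 - 48) = -2*(-86) = 172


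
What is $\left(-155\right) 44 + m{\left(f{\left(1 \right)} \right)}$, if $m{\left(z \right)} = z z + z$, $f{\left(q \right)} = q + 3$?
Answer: $-6800$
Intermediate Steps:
$f{\left(q \right)} = 3 + q$
$m{\left(z \right)} = z + z^{2}$ ($m{\left(z \right)} = z^{2} + z = z + z^{2}$)
$\left(-155\right) 44 + m{\left(f{\left(1 \right)} \right)} = \left(-155\right) 44 + \left(3 + 1\right) \left(1 + \left(3 + 1\right)\right) = -6820 + 4 \left(1 + 4\right) = -6820 + 4 \cdot 5 = -6820 + 20 = -6800$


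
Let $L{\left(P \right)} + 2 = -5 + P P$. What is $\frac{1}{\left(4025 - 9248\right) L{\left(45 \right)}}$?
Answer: $- \frac{1}{10540014} \approx -9.4877 \cdot 10^{-8}$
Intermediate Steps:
$L{\left(P \right)} = -7 + P^{2}$ ($L{\left(P \right)} = -2 + \left(-5 + P P\right) = -2 + \left(-5 + P^{2}\right) = -7 + P^{2}$)
$\frac{1}{\left(4025 - 9248\right) L{\left(45 \right)}} = \frac{1}{\left(4025 - 9248\right) \left(-7 + 45^{2}\right)} = \frac{1}{\left(-5223\right) \left(-7 + 2025\right)} = - \frac{1}{5223 \cdot 2018} = \left(- \frac{1}{5223}\right) \frac{1}{2018} = - \frac{1}{10540014}$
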